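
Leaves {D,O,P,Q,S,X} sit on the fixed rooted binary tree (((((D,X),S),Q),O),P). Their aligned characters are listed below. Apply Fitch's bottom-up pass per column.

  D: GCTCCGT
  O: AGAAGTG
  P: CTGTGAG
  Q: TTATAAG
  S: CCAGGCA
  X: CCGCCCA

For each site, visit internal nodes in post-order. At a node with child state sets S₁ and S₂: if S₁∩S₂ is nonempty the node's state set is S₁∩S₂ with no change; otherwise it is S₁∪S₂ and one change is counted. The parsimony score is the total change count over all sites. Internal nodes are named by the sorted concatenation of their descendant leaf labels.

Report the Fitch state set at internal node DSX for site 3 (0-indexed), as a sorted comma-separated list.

DX@0: {G} ∪ {C} = {C,G} (union, +1)
DSX@0: {C,G} ∩ {C} = {C} (intersection, +0)
DQSX@0: {C} ∪ {T} = {C,T} (union, +1)
DOQSX@0: {C,T} ∪ {A} = {A,C,T} (union, +1)
DOPQSX@0: {A,C,T} ∩ {C} = {C} (intersection, +0)
DX@1: {C} ∩ {C} = {C} (intersection, +0)
DSX@1: {C} ∩ {C} = {C} (intersection, +0)
DQSX@1: {C} ∪ {T} = {C,T} (union, +1)
DOQSX@1: {C,T} ∪ {G} = {C,G,T} (union, +1)
DOPQSX@1: {C,G,T} ∩ {T} = {T} (intersection, +0)
DX@2: {T} ∪ {G} = {G,T} (union, +1)
DSX@2: {G,T} ∪ {A} = {A,G,T} (union, +1)
DQSX@2: {A,G,T} ∩ {A} = {A} (intersection, +0)
DOQSX@2: {A} ∩ {A} = {A} (intersection, +0)
DOPQSX@2: {A} ∪ {G} = {A,G} (union, +1)
DX@3: {C} ∩ {C} = {C} (intersection, +0)
DSX@3: {C} ∪ {G} = {C,G} (union, +1)
DQSX@3: {C,G} ∪ {T} = {C,G,T} (union, +1)
DOQSX@3: {C,G,T} ∪ {A} = {A,C,G,T} (union, +1)
DOPQSX@3: {A,C,G,T} ∩ {T} = {T} (intersection, +0)
DX@4: {C} ∩ {C} = {C} (intersection, +0)
DSX@4: {C} ∪ {G} = {C,G} (union, +1)
DQSX@4: {C,G} ∪ {A} = {A,C,G} (union, +1)
DOQSX@4: {A,C,G} ∩ {G} = {G} (intersection, +0)
DOPQSX@4: {G} ∩ {G} = {G} (intersection, +0)
DX@5: {G} ∪ {C} = {C,G} (union, +1)
DSX@5: {C,G} ∩ {C} = {C} (intersection, +0)
DQSX@5: {C} ∪ {A} = {A,C} (union, +1)
DOQSX@5: {A,C} ∪ {T} = {A,C,T} (union, +1)
DOPQSX@5: {A,C,T} ∩ {A} = {A} (intersection, +0)
DX@6: {T} ∪ {A} = {A,T} (union, +1)
DSX@6: {A,T} ∩ {A} = {A} (intersection, +0)
DQSX@6: {A} ∪ {G} = {A,G} (union, +1)
DOQSX@6: {A,G} ∩ {G} = {G} (intersection, +0)
DOPQSX@6: {G} ∩ {G} = {G} (intersection, +0)
per-site changes: [3, 2, 3, 3, 2, 3, 2]; total = 18

C,G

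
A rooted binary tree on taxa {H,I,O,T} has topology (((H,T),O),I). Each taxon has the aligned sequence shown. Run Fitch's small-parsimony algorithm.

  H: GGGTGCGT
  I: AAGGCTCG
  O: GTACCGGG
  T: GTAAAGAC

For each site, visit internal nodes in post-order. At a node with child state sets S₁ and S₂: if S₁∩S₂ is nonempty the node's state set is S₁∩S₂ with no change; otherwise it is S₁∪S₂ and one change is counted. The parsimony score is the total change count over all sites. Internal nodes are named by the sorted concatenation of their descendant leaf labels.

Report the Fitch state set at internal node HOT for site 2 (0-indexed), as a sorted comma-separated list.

A

[col 0] HT: children H:{G}, T:{G} ∩→ {G}; cost 0
[col 0] HOT: children HT:{G}, O:{G} ∩→ {G}; cost 0
[col 0] HIOT: children HOT:{G}, I:{A} ∪→ {A,G}; cost 1
[col 1] HT: children H:{G}, T:{T} ∪→ {G,T}; cost 1
[col 1] HOT: children HT:{G,T}, O:{T} ∩→ {T}; cost 0
[col 1] HIOT: children HOT:{T}, I:{A} ∪→ {A,T}; cost 1
[col 2] HT: children H:{G}, T:{A} ∪→ {A,G}; cost 1
[col 2] HOT: children HT:{A,G}, O:{A} ∩→ {A}; cost 0
[col 2] HIOT: children HOT:{A}, I:{G} ∪→ {A,G}; cost 1
[col 3] HT: children H:{T}, T:{A} ∪→ {A,T}; cost 1
[col 3] HOT: children HT:{A,T}, O:{C} ∪→ {A,C,T}; cost 1
[col 3] HIOT: children HOT:{A,C,T}, I:{G} ∪→ {A,C,G,T}; cost 1
[col 4] HT: children H:{G}, T:{A} ∪→ {A,G}; cost 1
[col 4] HOT: children HT:{A,G}, O:{C} ∪→ {A,C,G}; cost 1
[col 4] HIOT: children HOT:{A,C,G}, I:{C} ∩→ {C}; cost 0
[col 5] HT: children H:{C}, T:{G} ∪→ {C,G}; cost 1
[col 5] HOT: children HT:{C,G}, O:{G} ∩→ {G}; cost 0
[col 5] HIOT: children HOT:{G}, I:{T} ∪→ {G,T}; cost 1
[col 6] HT: children H:{G}, T:{A} ∪→ {A,G}; cost 1
[col 6] HOT: children HT:{A,G}, O:{G} ∩→ {G}; cost 0
[col 6] HIOT: children HOT:{G}, I:{C} ∪→ {C,G}; cost 1
[col 7] HT: children H:{T}, T:{C} ∪→ {C,T}; cost 1
[col 7] HOT: children HT:{C,T}, O:{G} ∪→ {C,G,T}; cost 1
[col 7] HIOT: children HOT:{C,G,T}, I:{G} ∩→ {G}; cost 0
per-site changes: [1, 2, 2, 3, 2, 2, 2, 2]; total = 16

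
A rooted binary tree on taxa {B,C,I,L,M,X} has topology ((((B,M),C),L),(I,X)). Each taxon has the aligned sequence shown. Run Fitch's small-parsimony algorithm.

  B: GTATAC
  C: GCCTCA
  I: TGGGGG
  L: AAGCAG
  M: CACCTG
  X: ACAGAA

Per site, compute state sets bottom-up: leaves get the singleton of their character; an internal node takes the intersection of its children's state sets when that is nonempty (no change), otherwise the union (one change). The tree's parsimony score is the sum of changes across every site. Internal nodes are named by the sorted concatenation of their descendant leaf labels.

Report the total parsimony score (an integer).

19

site 0, node BM: B={G} ∪ M={C} → {C,G} (+1)
site 0, node BCM: BM={C,G} ∩ C={G} → {G} (+0)
site 0, node BCLM: BCM={G} ∪ L={A} → {A,G} (+1)
site 0, node IX: I={T} ∪ X={A} → {A,T} (+1)
site 0, node BCILMX: BCLM={A,G} ∩ IX={A,T} → {A} (+0)
site 1, node BM: B={T} ∪ M={A} → {A,T} (+1)
site 1, node BCM: BM={A,T} ∪ C={C} → {A,C,T} (+1)
site 1, node BCLM: BCM={A,C,T} ∩ L={A} → {A} (+0)
site 1, node IX: I={G} ∪ X={C} → {C,G} (+1)
site 1, node BCILMX: BCLM={A} ∪ IX={C,G} → {A,C,G} (+1)
site 2, node BM: B={A} ∪ M={C} → {A,C} (+1)
site 2, node BCM: BM={A,C} ∩ C={C} → {C} (+0)
site 2, node BCLM: BCM={C} ∪ L={G} → {C,G} (+1)
site 2, node IX: I={G} ∪ X={A} → {A,G} (+1)
site 2, node BCILMX: BCLM={C,G} ∩ IX={A,G} → {G} (+0)
site 3, node BM: B={T} ∪ M={C} → {C,T} (+1)
site 3, node BCM: BM={C,T} ∩ C={T} → {T} (+0)
site 3, node BCLM: BCM={T} ∪ L={C} → {C,T} (+1)
site 3, node IX: I={G} ∩ X={G} → {G} (+0)
site 3, node BCILMX: BCLM={C,T} ∪ IX={G} → {C,G,T} (+1)
site 4, node BM: B={A} ∪ M={T} → {A,T} (+1)
site 4, node BCM: BM={A,T} ∪ C={C} → {A,C,T} (+1)
site 4, node BCLM: BCM={A,C,T} ∩ L={A} → {A} (+0)
site 4, node IX: I={G} ∪ X={A} → {A,G} (+1)
site 4, node BCILMX: BCLM={A} ∩ IX={A,G} → {A} (+0)
site 5, node BM: B={C} ∪ M={G} → {C,G} (+1)
site 5, node BCM: BM={C,G} ∪ C={A} → {A,C,G} (+1)
site 5, node BCLM: BCM={A,C,G} ∩ L={G} → {G} (+0)
site 5, node IX: I={G} ∪ X={A} → {A,G} (+1)
site 5, node BCILMX: BCLM={G} ∩ IX={A,G} → {G} (+0)
per-site changes: [3, 4, 3, 3, 3, 3]; total = 19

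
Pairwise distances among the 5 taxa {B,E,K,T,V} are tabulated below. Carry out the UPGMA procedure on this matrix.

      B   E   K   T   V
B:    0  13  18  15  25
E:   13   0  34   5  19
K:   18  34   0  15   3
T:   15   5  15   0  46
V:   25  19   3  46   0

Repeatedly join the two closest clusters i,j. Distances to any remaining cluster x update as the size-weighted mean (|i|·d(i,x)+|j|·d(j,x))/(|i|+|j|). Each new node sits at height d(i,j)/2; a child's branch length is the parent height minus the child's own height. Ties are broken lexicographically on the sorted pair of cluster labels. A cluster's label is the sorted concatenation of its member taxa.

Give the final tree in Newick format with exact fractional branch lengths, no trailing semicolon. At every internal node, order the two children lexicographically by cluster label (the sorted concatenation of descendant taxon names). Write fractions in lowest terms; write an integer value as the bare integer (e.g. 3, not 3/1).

((B:7,(E:5/2,T:5/2):9/2):73/12,(K:3/2,V:3/2):139/12)

iteration 1: select K,V (d=3); attach at lengths (3/2, 3/2); label the merged cluster KV
  updated: d(B,KV)=43/2, d(E,KV)=53/2, d(KV,T)=61/2
iteration 2: select E,T (d=5); attach at lengths (5/2, 5/2); label the merged cluster ET
  updated: d(B,ET)=14, d(ET,KV)=57/2
iteration 3: select B,ET (d=14); attach at lengths (7, 9/2); label the merged cluster BET
  updated: d(BET,KV)=157/6
iteration 4: select BET,KV (d=157/6); attach at lengths (73/12, 139/12); label the merged cluster BEKTV
final tree: ((B:7,(E:5/2,T:5/2):9/2):73/12,(K:3/2,V:3/2):139/12)
total length: 223/6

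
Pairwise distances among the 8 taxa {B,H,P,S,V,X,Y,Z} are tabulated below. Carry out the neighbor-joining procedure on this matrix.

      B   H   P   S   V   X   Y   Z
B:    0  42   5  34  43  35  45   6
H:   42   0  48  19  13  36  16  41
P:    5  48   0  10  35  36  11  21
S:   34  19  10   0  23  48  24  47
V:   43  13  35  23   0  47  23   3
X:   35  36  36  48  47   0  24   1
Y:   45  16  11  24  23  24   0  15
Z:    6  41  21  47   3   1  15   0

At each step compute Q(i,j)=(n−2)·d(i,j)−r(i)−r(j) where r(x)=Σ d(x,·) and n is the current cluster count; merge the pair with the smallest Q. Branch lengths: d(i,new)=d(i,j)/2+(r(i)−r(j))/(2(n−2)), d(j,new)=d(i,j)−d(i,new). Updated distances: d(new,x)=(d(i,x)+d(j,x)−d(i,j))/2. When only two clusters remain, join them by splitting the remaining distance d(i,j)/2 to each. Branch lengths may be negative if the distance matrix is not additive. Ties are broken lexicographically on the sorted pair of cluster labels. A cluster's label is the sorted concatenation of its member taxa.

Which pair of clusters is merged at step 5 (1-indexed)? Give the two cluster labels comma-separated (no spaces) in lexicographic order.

BPXYZ,S

step 1: merge (X,Z) at d=1, Q=-355; branch lengths X→33/4, Z→-29/4; new cluster XZ
  updated: d(B,XZ)=20, d(H,XZ)=38, d(P,XZ)=28, d(S,XZ)=47, d(V,XZ)=49/2, d(XZ,Y)=19
step 2: merge (B,P) at d=5, Q=-301; branch lengths B→77/10, P→-27/10; new cluster BP
  updated: d(BP,H)=85/2, d(BP,S)=39/2, d(BP,V)=73/2, d(BP,XZ)=43/2, d(BP,Y)=51/2
step 3: merge (BP,XZ) at d=43/2, Q=-419/2; branch lengths BP→163/16, XZ→181/16; new cluster BPXZ
  updated: d(BPXZ,H)=59/2, d(BPXZ,S)=45/2, d(BPXZ,V)=79/4, d(BPXZ,Y)=23/2
step 4: merge (BPXZ,Y) at d=23/2, Q=-493/4; branch lengths BPXZ→173/24, Y→103/24; new cluster BPXYZ
  updated: d(BPXYZ,H)=17, d(BPXYZ,S)=35/2, d(BPXYZ,V)=125/8
step 5: merge (BPXYZ,S) at d=35/2, Q=-597/8; branch lengths BPXYZ→205/32, S→355/32; new cluster BPSXYZ
  updated: d(BPSXYZ,H)=37/4, d(BPSXYZ,V)=169/16
step 6: merge (BPSXYZ,H) at d=37/4, Q=-525/16; branch lengths BPSXYZ→109/32, H→187/32; new cluster BHPSXYZ
  updated: d(BHPSXYZ,V)=229/32
step 7: merge (BHPSXYZ,V) at d=229/32; branch lengths BHPSXYZ→229/64, V→229/64; new cluster BHPSVXYZ
final tree: ((((((B:77/10,P:-27/10):163/16,(X:33/4,Z:-29/4):181/16):173/24,Y:103/24):205/32,S:355/32):109/32,H:187/32):229/64,V:229/64)
total length: 2333/32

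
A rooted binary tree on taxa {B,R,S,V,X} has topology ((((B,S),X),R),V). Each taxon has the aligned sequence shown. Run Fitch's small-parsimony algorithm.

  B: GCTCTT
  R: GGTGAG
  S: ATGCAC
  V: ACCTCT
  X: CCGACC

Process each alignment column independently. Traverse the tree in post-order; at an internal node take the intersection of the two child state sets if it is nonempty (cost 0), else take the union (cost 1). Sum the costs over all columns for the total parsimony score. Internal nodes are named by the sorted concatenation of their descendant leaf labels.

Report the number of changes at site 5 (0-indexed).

3

site 0, node BS: B={G} ∪ S={A} → {A,G} (+1)
site 0, node BSX: BS={A,G} ∪ X={C} → {A,C,G} (+1)
site 0, node BRSX: BSX={A,C,G} ∩ R={G} → {G} (+0)
site 0, node BRSVX: BRSX={G} ∪ V={A} → {A,G} (+1)
site 1, node BS: B={C} ∪ S={T} → {C,T} (+1)
site 1, node BSX: BS={C,T} ∩ X={C} → {C} (+0)
site 1, node BRSX: BSX={C} ∪ R={G} → {C,G} (+1)
site 1, node BRSVX: BRSX={C,G} ∩ V={C} → {C} (+0)
site 2, node BS: B={T} ∪ S={G} → {G,T} (+1)
site 2, node BSX: BS={G,T} ∩ X={G} → {G} (+0)
site 2, node BRSX: BSX={G} ∪ R={T} → {G,T} (+1)
site 2, node BRSVX: BRSX={G,T} ∪ V={C} → {C,G,T} (+1)
site 3, node BS: B={C} ∩ S={C} → {C} (+0)
site 3, node BSX: BS={C} ∪ X={A} → {A,C} (+1)
site 3, node BRSX: BSX={A,C} ∪ R={G} → {A,C,G} (+1)
site 3, node BRSVX: BRSX={A,C,G} ∪ V={T} → {A,C,G,T} (+1)
site 4, node BS: B={T} ∪ S={A} → {A,T} (+1)
site 4, node BSX: BS={A,T} ∪ X={C} → {A,C,T} (+1)
site 4, node BRSX: BSX={A,C,T} ∩ R={A} → {A} (+0)
site 4, node BRSVX: BRSX={A} ∪ V={C} → {A,C} (+1)
site 5, node BS: B={T} ∪ S={C} → {C,T} (+1)
site 5, node BSX: BS={C,T} ∩ X={C} → {C} (+0)
site 5, node BRSX: BSX={C} ∪ R={G} → {C,G} (+1)
site 5, node BRSVX: BRSX={C,G} ∪ V={T} → {C,G,T} (+1)
per-site changes: [3, 2, 3, 3, 3, 3]; total = 17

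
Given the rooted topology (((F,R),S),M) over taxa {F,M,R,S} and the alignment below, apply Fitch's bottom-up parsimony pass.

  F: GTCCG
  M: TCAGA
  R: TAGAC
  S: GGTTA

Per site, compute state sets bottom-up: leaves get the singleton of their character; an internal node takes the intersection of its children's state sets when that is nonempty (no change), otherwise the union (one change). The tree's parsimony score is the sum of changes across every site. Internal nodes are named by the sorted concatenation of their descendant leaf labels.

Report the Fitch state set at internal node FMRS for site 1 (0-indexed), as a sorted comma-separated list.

A,C,G,T

FR@0: {G} ∪ {T} = {G,T} (union, +1)
FRS@0: {G,T} ∩ {G} = {G} (intersection, +0)
FMRS@0: {G} ∪ {T} = {G,T} (union, +1)
FR@1: {T} ∪ {A} = {A,T} (union, +1)
FRS@1: {A,T} ∪ {G} = {A,G,T} (union, +1)
FMRS@1: {A,G,T} ∪ {C} = {A,C,G,T} (union, +1)
FR@2: {C} ∪ {G} = {C,G} (union, +1)
FRS@2: {C,G} ∪ {T} = {C,G,T} (union, +1)
FMRS@2: {C,G,T} ∪ {A} = {A,C,G,T} (union, +1)
FR@3: {C} ∪ {A} = {A,C} (union, +1)
FRS@3: {A,C} ∪ {T} = {A,C,T} (union, +1)
FMRS@3: {A,C,T} ∪ {G} = {A,C,G,T} (union, +1)
FR@4: {G} ∪ {C} = {C,G} (union, +1)
FRS@4: {C,G} ∪ {A} = {A,C,G} (union, +1)
FMRS@4: {A,C,G} ∩ {A} = {A} (intersection, +0)
per-site changes: [2, 3, 3, 3, 2]; total = 13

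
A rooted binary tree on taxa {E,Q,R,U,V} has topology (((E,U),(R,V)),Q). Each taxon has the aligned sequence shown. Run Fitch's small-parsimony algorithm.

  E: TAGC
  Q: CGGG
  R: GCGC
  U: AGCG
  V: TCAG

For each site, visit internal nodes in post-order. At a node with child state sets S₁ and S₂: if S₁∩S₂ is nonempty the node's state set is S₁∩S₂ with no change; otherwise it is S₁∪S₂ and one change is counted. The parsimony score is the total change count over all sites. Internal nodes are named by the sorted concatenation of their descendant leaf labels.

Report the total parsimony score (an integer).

9

site 0, node EU: E={T} ∪ U={A} → {A,T} (+1)
site 0, node RV: R={G} ∪ V={T} → {G,T} (+1)
site 0, node ERUV: EU={A,T} ∩ RV={G,T} → {T} (+0)
site 0, node EQRUV: ERUV={T} ∪ Q={C} → {C,T} (+1)
site 1, node EU: E={A} ∪ U={G} → {A,G} (+1)
site 1, node RV: R={C} ∩ V={C} → {C} (+0)
site 1, node ERUV: EU={A,G} ∪ RV={C} → {A,C,G} (+1)
site 1, node EQRUV: ERUV={A,C,G} ∩ Q={G} → {G} (+0)
site 2, node EU: E={G} ∪ U={C} → {C,G} (+1)
site 2, node RV: R={G} ∪ V={A} → {A,G} (+1)
site 2, node ERUV: EU={C,G} ∩ RV={A,G} → {G} (+0)
site 2, node EQRUV: ERUV={G} ∩ Q={G} → {G} (+0)
site 3, node EU: E={C} ∪ U={G} → {C,G} (+1)
site 3, node RV: R={C} ∪ V={G} → {C,G} (+1)
site 3, node ERUV: EU={C,G} ∩ RV={C,G} → {C,G} (+0)
site 3, node EQRUV: ERUV={C,G} ∩ Q={G} → {G} (+0)
per-site changes: [3, 2, 2, 2]; total = 9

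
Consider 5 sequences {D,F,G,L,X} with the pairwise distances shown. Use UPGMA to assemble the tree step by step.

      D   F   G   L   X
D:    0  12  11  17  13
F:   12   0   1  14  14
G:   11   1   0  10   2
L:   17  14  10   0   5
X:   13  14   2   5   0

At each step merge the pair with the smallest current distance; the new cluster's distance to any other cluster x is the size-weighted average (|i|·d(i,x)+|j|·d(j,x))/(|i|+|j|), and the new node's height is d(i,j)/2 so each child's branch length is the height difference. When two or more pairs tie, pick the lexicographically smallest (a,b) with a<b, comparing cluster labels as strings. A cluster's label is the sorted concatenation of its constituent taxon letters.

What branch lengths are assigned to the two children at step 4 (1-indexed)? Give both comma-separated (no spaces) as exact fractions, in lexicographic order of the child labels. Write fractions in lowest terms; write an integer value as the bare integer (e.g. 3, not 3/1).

53/8,13/8

1. join F+G (d=1) ⇒ FG; edges |F|=1/2, |G|=1/2
  updated: d(D,FG)=23/2, d(FG,L)=12, d(FG,X)=8
2. join L+X (d=5) ⇒ LX; edges |L|=5/2, |X|=5/2
  updated: d(D,LX)=15, d(FG,LX)=10
3. join FG+LX (d=10) ⇒ FGLX; edges |FG|=9/2, |LX|=5/2
  updated: d(D,FGLX)=53/4
4. join D+FGLX (d=53/4) ⇒ DFGLX; edges |D|=53/8, |FGLX|=13/8
final tree: (D:53/8,((F:1/2,G:1/2):9/2,(L:5/2,X:5/2):5/2):13/8)
total length: 85/4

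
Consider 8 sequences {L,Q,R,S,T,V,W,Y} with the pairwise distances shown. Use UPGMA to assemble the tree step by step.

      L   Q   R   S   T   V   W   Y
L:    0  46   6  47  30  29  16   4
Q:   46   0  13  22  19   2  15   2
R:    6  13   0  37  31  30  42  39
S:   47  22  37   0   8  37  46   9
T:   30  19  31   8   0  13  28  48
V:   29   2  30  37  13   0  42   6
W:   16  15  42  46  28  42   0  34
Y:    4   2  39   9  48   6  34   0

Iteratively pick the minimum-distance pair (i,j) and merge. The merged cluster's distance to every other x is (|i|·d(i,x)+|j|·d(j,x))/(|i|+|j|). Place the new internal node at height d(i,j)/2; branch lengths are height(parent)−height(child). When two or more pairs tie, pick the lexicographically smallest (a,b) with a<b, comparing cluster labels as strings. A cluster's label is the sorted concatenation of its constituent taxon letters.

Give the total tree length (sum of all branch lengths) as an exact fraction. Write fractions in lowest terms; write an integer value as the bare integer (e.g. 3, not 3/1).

20967/280

step 1: merge (Q,V) at d=2; branch lengths Q→1, V→1; new cluster QV
  updated: d(L,QV)=75/2, d(QV,R)=43/2, d(QV,S)=59/2, d(QV,T)=16, d(QV,W)=57/2, d(QV,Y)=4
step 2: merge (L,Y) at d=4; branch lengths L→2, Y→2; new cluster LY
  updated: d(LY,QV)=83/4, d(LY,R)=45/2, d(LY,S)=28, d(LY,T)=39, d(LY,W)=25
step 3: merge (S,T) at d=8; branch lengths S→4, T→4; new cluster ST
  updated: d(LY,ST)=67/2, d(QV,ST)=91/4, d(R,ST)=34, d(ST,W)=37
step 4: merge (LY,QV) at d=83/4; branch lengths LY→67/8, QV→75/8; new cluster LQVY
  updated: d(LQVY,R)=22, d(LQVY,ST)=225/8, d(LQVY,W)=107/4
step 5: merge (LQVY,R) at d=22; branch lengths LQVY→5/8, R→11; new cluster LQRVY
  updated: d(LQRVY,ST)=293/10, d(LQRVY,W)=149/5
step 6: merge (LQRVY,ST) at d=293/10; branch lengths LQRVY→73/20, ST→213/20; new cluster LQRSTVY
  updated: d(LQRSTVY,W)=223/7
step 7: merge (LQRSTVY,W) at d=223/7; branch lengths LQRSTVY→179/140, W→223/14; new cluster LQRSTVWY
final tree: (((((L:2,Y:2):67/8,(Q:1,V:1):75/8):5/8,R:11):73/20,(S:4,T:4):213/20):179/140,W:223/14)
total length: 20967/280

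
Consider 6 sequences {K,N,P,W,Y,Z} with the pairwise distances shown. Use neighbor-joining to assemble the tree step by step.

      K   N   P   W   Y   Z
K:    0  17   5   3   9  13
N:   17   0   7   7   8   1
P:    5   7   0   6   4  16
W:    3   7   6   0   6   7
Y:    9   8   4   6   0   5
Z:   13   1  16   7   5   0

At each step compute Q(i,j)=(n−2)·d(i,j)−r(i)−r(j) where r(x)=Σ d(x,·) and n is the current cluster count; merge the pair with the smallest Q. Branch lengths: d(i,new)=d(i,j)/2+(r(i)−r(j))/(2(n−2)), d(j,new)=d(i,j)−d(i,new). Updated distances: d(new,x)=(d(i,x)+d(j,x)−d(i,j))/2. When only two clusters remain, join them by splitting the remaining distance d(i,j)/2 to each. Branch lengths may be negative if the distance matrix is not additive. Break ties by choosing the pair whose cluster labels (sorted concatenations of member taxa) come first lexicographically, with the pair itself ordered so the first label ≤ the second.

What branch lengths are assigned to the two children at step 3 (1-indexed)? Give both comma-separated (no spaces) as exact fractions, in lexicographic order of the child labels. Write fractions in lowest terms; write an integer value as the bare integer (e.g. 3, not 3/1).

21/8,3/8

1. join N+Z (d=1, Q=-78) ⇒ NZ; edges |N|=1/4, |Z|=3/4
  updated: d(K,NZ)=29/2, d(NZ,P)=11, d(NZ,W)=13/2, d(NZ,Y)=6
2. join NZ+Y (d=6, Q=-45) ⇒ NYZ; edges |NZ|=31/6, |Y|=5/6
  updated: d(K,NYZ)=35/4, d(NYZ,P)=9/2, d(NYZ,W)=13/4
3. join K+W (d=3, Q=-23) ⇒ KW; edges |K|=21/8, |W|=3/8
  updated: d(KW,NYZ)=9/2, d(KW,P)=4
4. join KW+NYZ (d=9/2, Q=-13) ⇒ KNWYZ; edges |KW|=2, |NYZ|=5/2
  updated: d(KNWYZ,P)=2
5. join KNWYZ+P (d=2) ⇒ KNPWYZ; edges |KNWYZ|=1, |P|=1
final tree: (((K:21/8,W:3/8):2,((N:1/4,Z:3/4):31/6,Y:5/6):5/2):1,P:1)
total length: 33/2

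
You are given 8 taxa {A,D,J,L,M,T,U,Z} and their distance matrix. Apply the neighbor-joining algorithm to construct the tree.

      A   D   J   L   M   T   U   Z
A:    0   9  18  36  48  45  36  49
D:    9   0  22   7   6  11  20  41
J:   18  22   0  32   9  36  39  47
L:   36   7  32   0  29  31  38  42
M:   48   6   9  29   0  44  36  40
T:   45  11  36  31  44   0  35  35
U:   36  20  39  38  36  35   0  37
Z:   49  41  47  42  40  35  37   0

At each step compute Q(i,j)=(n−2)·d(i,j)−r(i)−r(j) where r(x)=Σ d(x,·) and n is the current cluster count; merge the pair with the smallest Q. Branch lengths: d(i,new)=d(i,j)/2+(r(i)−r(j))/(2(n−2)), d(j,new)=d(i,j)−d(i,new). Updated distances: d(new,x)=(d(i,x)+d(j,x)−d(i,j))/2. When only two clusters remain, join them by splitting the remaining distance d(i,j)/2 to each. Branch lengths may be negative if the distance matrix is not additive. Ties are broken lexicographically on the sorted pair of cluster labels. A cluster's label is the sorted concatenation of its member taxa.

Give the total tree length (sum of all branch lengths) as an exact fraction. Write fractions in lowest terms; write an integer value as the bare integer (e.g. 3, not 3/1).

3387/32

1. join J+M (d=9, Q=-361) ⇒ JM; edges |J|=15/4, |M|=21/4
  updated: d(A,JM)=57/2, d(D,JM)=19/2, d(JM,L)=26, d(JM,T)=71/2, d(JM,U)=33, d(JM,Z)=39
2. join T+Z (d=35, Q=-521/2) ⇒ TZ; edges |T|=249/20, |Z|=451/20
  updated: d(A,TZ)=59/2, d(D,TZ)=17/2, d(JM,TZ)=79/4, d(L,TZ)=19, d(TZ,U)=37/2
3. join TZ+U (d=37/2, Q=-667/4) ⇒ TUZ; edges |TZ|=95/32, |U|=497/32
  updated: d(A,TUZ)=47/2, d(D,TUZ)=5, d(JM,TUZ)=137/8, d(L,TUZ)=77/4
4. join A+D (d=9, Q=-201/2) ⇒ AD; edges |A|=187/12, |D|=-79/12
  updated: d(AD,JM)=29/2, d(AD,L)=17, d(AD,TUZ)=39/4
5. join AD+JM (d=29/2, Q=-559/8) ⇒ ADJM; edges |AD|=101/32, |JM|=363/32
  updated: d(ADJM,L)=57/4, d(ADJM,TUZ)=99/16
6. join ADJM+L (d=57/4, Q=-635/16) ⇒ ADJLM; edges |ADJM|=19/32, |L|=437/32
  updated: d(ADJLM,TUZ)=179/32
7. join ADJLM+TUZ (d=179/32) ⇒ ADJLMTUZ; edges |ADJLM|=179/64, |TUZ|=179/64
final tree: ((((A:187/12,D:-79/12):101/32,(J:15/4,M:21/4):363/32):19/32,L:437/32):179/64,((T:249/20,Z:451/20):95/32,U:497/32):179/64)
total length: 3387/32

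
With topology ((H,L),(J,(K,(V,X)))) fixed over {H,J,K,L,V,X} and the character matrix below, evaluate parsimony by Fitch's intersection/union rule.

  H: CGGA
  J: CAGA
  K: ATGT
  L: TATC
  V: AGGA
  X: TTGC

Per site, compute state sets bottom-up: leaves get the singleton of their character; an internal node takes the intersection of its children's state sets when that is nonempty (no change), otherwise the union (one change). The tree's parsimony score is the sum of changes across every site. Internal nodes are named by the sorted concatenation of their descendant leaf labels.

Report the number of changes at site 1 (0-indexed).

3

site 0, node HL: H={C} ∪ L={T} → {C,T} (+1)
site 0, node VX: V={A} ∪ X={T} → {A,T} (+1)
site 0, node KVX: K={A} ∩ VX={A,T} → {A} (+0)
site 0, node JKVX: J={C} ∪ KVX={A} → {A,C} (+1)
site 0, node HJKLVX: HL={C,T} ∩ JKVX={A,C} → {C} (+0)
site 1, node HL: H={G} ∪ L={A} → {A,G} (+1)
site 1, node VX: V={G} ∪ X={T} → {G,T} (+1)
site 1, node KVX: K={T} ∩ VX={G,T} → {T} (+0)
site 1, node JKVX: J={A} ∪ KVX={T} → {A,T} (+1)
site 1, node HJKLVX: HL={A,G} ∩ JKVX={A,T} → {A} (+0)
site 2, node HL: H={G} ∪ L={T} → {G,T} (+1)
site 2, node VX: V={G} ∩ X={G} → {G} (+0)
site 2, node KVX: K={G} ∩ VX={G} → {G} (+0)
site 2, node JKVX: J={G} ∩ KVX={G} → {G} (+0)
site 2, node HJKLVX: HL={G,T} ∩ JKVX={G} → {G} (+0)
site 3, node HL: H={A} ∪ L={C} → {A,C} (+1)
site 3, node VX: V={A} ∪ X={C} → {A,C} (+1)
site 3, node KVX: K={T} ∪ VX={A,C} → {A,C,T} (+1)
site 3, node JKVX: J={A} ∩ KVX={A,C,T} → {A} (+0)
site 3, node HJKLVX: HL={A,C} ∩ JKVX={A} → {A} (+0)
per-site changes: [3, 3, 1, 3]; total = 10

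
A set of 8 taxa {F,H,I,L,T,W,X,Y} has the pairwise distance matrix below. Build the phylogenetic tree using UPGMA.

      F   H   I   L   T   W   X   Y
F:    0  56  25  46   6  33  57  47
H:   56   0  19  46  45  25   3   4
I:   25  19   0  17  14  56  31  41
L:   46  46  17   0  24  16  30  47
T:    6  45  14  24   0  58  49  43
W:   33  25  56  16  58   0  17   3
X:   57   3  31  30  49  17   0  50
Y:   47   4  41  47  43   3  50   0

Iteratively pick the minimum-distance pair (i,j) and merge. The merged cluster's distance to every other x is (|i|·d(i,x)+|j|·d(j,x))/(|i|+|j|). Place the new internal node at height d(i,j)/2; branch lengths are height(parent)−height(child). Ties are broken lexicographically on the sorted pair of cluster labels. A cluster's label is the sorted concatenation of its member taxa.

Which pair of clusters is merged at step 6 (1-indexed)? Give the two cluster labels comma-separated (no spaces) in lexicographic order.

FT,IL

iteration 1: select H,X (d=3); attach at lengths (3/2, 3/2); label the merged cluster HX
  updated: d(F,HX)=113/2, d(HX,I)=25, d(HX,L)=38, d(HX,T)=47, d(HX,W)=21, d(HX,Y)=27
iteration 2: select W,Y (d=3); attach at lengths (3/2, 3/2); label the merged cluster WY
  updated: d(F,WY)=40, d(HX,WY)=24, d(I,WY)=97/2, d(L,WY)=63/2, d(T,WY)=101/2
iteration 3: select F,T (d=6); attach at lengths (3, 3); label the merged cluster FT
  updated: d(FT,HX)=207/4, d(FT,I)=39/2, d(FT,L)=35, d(FT,WY)=181/4
iteration 4: select I,L (d=17); attach at lengths (17/2, 17/2); label the merged cluster IL
  updated: d(FT,IL)=109/4, d(HX,IL)=63/2, d(IL,WY)=40
iteration 5: select HX,WY (d=24); attach at lengths (21/2, 21/2); label the merged cluster HWXY
  updated: d(FT,HWXY)=97/2, d(HWXY,IL)=143/4
iteration 6: select FT,IL (d=109/4); attach at lengths (85/8, 41/8); label the merged cluster FILT
  updated: d(FILT,HWXY)=337/8
iteration 7: select FILT,HWXY (d=337/8); attach at lengths (119/16, 145/16); label the merged cluster FHILTWXY
final tree: (((F:3,T:3):85/8,(I:17/2,L:17/2):41/8):119/16,((H:3/2,X:3/2):21/2,(W:3/2,Y:3/2):21/2):145/16)
total length: 329/4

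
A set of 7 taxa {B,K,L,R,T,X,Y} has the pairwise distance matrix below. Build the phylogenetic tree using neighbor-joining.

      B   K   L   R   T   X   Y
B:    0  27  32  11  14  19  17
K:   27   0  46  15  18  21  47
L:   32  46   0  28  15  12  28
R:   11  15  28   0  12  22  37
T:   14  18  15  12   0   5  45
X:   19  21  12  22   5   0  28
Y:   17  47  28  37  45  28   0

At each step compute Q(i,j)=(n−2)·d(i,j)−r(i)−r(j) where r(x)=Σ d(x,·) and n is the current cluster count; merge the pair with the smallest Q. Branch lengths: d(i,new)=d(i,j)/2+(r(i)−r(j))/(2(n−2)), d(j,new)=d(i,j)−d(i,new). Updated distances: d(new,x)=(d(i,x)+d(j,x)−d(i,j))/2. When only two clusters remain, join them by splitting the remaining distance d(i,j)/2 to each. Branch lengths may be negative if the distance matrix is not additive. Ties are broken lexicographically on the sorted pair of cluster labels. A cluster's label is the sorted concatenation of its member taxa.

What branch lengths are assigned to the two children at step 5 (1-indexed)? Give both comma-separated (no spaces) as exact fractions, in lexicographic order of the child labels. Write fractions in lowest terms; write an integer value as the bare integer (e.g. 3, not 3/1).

step 1: merge (B,Y) at d=17, Q=-237; branch lengths B→3/10, Y→167/10; new cluster BY
  updated: d(BY,K)=57/2, d(BY,L)=43/2, d(BY,R)=31/2, d(BY,T)=21, d(BY,X)=15
step 2: merge (K,R) at d=15, Q=-161; branch lengths K→12, R→3; new cluster KR
  updated: d(BY,KR)=29/2, d(KR,L)=59/2, d(KR,T)=15/2, d(KR,X)=14
step 3: merge (BY,KR) at d=29/2, Q=-94; branch lengths BY→25/3, KR→37/6; new cluster BKRY
  updated: d(BKRY,L)=73/4, d(BKRY,T)=7, d(BKRY,X)=29/4
step 4: merge (BKRY,T) at d=7, Q=-91/2; branch lengths BKRY→39/8, T→17/8; new cluster BKRTY
  updated: d(BKRTY,L)=105/8, d(BKRTY,X)=21/8
step 5: merge (BKRTY,L) at d=105/8, Q=-111/4; branch lengths BKRTY→15/8, L→45/4; new cluster BKLRTY
  updated: d(BKLRTY,X)=3/4
step 6: merge (BKLRTY,X) at d=3/4; branch lengths BKLRTY→3/8, X→3/8; new cluster BKLRTXY
final tree: (((((B:3/10,Y:167/10):25/3,(K:12,R:3):37/6):39/8,T:17/8):15/8,L:45/4):3/8,X:3/8)
total length: 539/8

15/8,45/4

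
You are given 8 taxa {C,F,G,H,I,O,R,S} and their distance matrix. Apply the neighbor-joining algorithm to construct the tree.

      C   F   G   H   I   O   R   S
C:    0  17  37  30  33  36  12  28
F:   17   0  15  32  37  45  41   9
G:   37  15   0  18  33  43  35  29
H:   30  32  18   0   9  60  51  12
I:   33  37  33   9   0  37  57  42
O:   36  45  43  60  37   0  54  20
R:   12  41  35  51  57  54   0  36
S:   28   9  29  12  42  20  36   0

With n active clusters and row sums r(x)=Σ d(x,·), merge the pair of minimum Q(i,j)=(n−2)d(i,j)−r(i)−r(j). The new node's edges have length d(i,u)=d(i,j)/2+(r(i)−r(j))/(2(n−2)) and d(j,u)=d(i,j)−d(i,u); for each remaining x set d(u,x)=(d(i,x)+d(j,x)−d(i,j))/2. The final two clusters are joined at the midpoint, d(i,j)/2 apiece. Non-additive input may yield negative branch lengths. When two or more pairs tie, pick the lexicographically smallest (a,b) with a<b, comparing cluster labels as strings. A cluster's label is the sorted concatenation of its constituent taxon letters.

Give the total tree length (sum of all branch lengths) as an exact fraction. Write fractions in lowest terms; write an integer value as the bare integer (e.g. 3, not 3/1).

1567/16

step 1: merge (C,R) at d=12, Q=-407; branch lengths C→-7/4, R→55/4; new cluster CR
  updated: d(CR,F)=23, d(CR,G)=30, d(CR,H)=69/2, d(CR,I)=39, d(CR,O)=39, d(CR,S)=26
step 2: merge (H,I) at d=9, Q=-635/2; branch lengths H→27/20, I→153/20; new cluster HI
  updated: d(CR,HI)=129/4, d(F,HI)=30, d(G,HI)=21, d(HI,O)=44, d(HI,S)=45/2
step 3: merge (O,S) at d=20, Q=-435/2; branch lengths O→329/16, S→-9/16; new cluster OS
  updated: d(CR,OS)=45/2, d(F,OS)=17, d(G,OS)=26, d(HI,OS)=93/4
step 4: merge (G,HI) at d=21, Q=-271/2; branch lengths G→97/12, HI→155/12; new cluster GHI
  updated: d(CR,GHI)=165/8, d(F,GHI)=12, d(GHI,OS)=113/8
step 5: merge (CR,OS) at d=45/2, Q=-299/4; branch lengths CR→115/8, OS→65/8; new cluster CORS
  updated: d(CORS,F)=35/4, d(CORS,GHI)=49/8
step 6: merge (CORS,F) at d=35/4, Q=-215/8; branch lengths CORS→23/16, F→117/16; new cluster CFORS
  updated: d(CFORS,GHI)=75/16
step 7: merge (CFORS,GHI) at d=75/16; branch lengths CFORS→75/32, GHI→75/32; new cluster CFGHIORS
final tree: ((((C:-7/4,R:55/4):115/8,(O:329/16,S:-9/16):65/8):23/16,F:117/16):75/32,(G:97/12,(H:27/20,I:153/20):155/12):75/32)
total length: 1567/16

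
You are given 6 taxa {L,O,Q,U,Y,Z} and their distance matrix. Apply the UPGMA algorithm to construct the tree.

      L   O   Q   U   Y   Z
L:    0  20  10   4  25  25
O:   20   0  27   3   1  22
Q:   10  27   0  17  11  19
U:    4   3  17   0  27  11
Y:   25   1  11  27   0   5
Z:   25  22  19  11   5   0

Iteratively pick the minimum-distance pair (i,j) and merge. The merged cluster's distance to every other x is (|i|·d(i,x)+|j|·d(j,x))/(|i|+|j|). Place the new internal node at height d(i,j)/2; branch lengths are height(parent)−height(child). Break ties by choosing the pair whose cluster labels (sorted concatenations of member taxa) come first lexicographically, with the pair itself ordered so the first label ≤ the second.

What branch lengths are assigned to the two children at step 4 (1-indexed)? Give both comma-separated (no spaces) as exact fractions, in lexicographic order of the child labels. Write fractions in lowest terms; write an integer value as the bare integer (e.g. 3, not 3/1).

25/4,27/4

1. join O+Y (d=1) ⇒ OY; edges |O|=1/2, |Y|=1/2
  updated: d(L,OY)=45/2, d(OY,Q)=19, d(OY,U)=15, d(OY,Z)=27/2
2. join L+U (d=4) ⇒ LU; edges |L|=2, |U|=2
  updated: d(LU,OY)=75/4, d(LU,Q)=27/2, d(LU,Z)=18
3. join LU+Q (d=27/2) ⇒ LQU; edges |LU|=19/4, |Q|=27/4
  updated: d(LQU,OY)=113/6, d(LQU,Z)=55/3
4. join OY+Z (d=27/2) ⇒ OYZ; edges |OY|=25/4, |Z|=27/4
  updated: d(LQU,OYZ)=56/3
5. join LQU+OYZ (d=56/3) ⇒ LOQUYZ; edges |LQU|=31/12, |OYZ|=31/12
final tree: (((L:2,U:2):19/4,Q:27/4):31/12,((O:1/2,Y:1/2):25/4,Z:27/4):31/12)
total length: 104/3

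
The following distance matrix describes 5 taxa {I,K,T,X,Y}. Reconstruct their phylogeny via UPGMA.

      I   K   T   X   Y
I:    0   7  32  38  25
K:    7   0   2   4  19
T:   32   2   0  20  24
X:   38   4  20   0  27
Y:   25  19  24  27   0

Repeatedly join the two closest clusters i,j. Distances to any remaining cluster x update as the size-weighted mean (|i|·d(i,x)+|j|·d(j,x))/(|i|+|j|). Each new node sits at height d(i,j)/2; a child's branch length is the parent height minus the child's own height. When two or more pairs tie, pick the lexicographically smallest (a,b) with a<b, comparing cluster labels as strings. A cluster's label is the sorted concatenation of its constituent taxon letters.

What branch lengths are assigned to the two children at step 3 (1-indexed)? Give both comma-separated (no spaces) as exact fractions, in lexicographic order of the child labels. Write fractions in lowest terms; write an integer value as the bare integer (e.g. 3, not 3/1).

step 1: merge (K,T) at d=2; branch lengths K→1, T→1; new cluster KT
  updated: d(I,KT)=39/2, d(KT,X)=12, d(KT,Y)=43/2
step 2: merge (KT,X) at d=12; branch lengths KT→5, X→6; new cluster KTX
  updated: d(I,KTX)=77/3, d(KTX,Y)=70/3
step 3: merge (KTX,Y) at d=70/3; branch lengths KTX→17/3, Y→35/3; new cluster KTXY
  updated: d(I,KTXY)=51/2
step 4: merge (I,KTXY) at d=51/2; branch lengths I→51/4, KTXY→13/12; new cluster IKTXY
final tree: (I:51/4,(((K:1,T:1):5,X:6):17/3,Y:35/3):13/12)
total length: 265/6

17/3,35/3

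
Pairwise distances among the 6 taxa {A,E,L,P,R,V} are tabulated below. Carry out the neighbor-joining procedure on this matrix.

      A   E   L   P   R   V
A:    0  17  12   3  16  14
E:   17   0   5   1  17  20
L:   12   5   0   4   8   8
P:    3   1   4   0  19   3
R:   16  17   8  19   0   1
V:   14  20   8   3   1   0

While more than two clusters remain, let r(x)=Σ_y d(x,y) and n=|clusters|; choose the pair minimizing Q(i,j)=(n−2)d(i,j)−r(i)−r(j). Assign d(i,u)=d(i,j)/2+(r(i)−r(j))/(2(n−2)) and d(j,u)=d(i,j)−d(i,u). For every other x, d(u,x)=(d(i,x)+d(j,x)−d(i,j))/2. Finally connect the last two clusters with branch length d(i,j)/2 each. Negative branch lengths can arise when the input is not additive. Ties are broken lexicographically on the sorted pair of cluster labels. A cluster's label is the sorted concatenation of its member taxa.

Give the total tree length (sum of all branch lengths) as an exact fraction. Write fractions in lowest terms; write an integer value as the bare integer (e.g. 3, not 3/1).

iteration 1: select R,V (d=1, Q=-103); attach at lengths (19/8, -11/8); label the merged cluster RV
  updated: d(A,RV)=29/2, d(E,RV)=18, d(L,RV)=15/2, d(P,RV)=21/2
iteration 2: select E,P (d=1, Q=-113/2); attach at lengths (17/4, -13/4); label the merged cluster EP
  updated: d(A,EP)=19/2, d(EP,L)=4, d(EP,RV)=55/4
iteration 3: select A,EP (d=19/2, Q=-177/4); attach at lengths (111/16, 41/16); label the merged cluster AEP
  updated: d(AEP,L)=13/4, d(AEP,RV)=75/8
iteration 4: select AEP,L (d=13/4, Q=-161/8); attach at lengths (41/16, 11/16); label the merged cluster AELP
  updated: d(AELP,RV)=109/16
iteration 5: select AELP,RV (d=109/16); attach at lengths (109/32, 109/32); label the merged cluster AELPRV
final tree: (((A:111/16,(E:17/4,P:-13/4):41/16):41/16,L:11/16):109/32,(R:19/8,V:-11/8):109/32)
total length: 345/16

345/16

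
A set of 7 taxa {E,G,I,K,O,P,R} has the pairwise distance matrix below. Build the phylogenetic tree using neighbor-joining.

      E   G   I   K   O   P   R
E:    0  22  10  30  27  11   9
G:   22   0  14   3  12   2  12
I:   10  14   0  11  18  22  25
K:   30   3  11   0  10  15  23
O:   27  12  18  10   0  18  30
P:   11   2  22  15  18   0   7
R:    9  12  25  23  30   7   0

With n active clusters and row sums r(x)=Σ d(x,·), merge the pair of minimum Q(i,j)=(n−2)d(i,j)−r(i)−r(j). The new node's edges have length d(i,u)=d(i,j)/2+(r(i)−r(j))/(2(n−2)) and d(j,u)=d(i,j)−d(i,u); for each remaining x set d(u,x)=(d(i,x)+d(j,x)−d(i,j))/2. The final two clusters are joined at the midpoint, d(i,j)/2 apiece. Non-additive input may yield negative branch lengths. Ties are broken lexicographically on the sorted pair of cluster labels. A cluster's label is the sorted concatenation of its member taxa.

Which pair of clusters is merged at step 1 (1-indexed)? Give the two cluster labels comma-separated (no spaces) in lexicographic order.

E,R

step 1: merge (E,R) at d=9, Q=-170; branch lengths E→24/5, R→21/5; new cluster ER
  updated: d(ER,G)=25/2, d(ER,I)=13, d(ER,K)=22, d(ER,O)=24, d(ER,P)=9/2
step 2: merge (ER,P) at d=9/2, Q=-239/2; branch lengths ER→65/16, P→7/16; new cluster EPR
  updated: d(EPR,G)=5, d(EPR,I)=61/4, d(EPR,K)=65/4, d(EPR,O)=75/4
step 3: merge (EPR,G) at d=5, Q=-297/4; branch lengths EPR→145/24, G→-25/24; new cluster EGPR
  updated: d(EGPR,I)=97/8, d(EGPR,K)=57/8, d(EGPR,O)=103/8
step 4: merge (EGPR,I) at d=97/8, Q=-49; branch lengths EGPR→61/16, I→133/16; new cluster EGIPR
  updated: d(EGIPR,K)=3, d(EGIPR,O)=75/8
step 5: merge (EGIPR,K) at d=3, Q=-179/8; branch lengths EGIPR→19/16, K→29/16; new cluster EGIKPR
  updated: d(EGIKPR,O)=131/16
step 6: merge (EGIKPR,O) at d=131/16; branch lengths EGIKPR→131/32, O→131/32; new cluster EGIKOPR
final tree: ((((((E:24/5,R:21/5):65/16,P:7/16):145/24,G:-25/24):61/16,I:133/16):19/16,K:29/16):131/32,O:131/32)
total length: 669/16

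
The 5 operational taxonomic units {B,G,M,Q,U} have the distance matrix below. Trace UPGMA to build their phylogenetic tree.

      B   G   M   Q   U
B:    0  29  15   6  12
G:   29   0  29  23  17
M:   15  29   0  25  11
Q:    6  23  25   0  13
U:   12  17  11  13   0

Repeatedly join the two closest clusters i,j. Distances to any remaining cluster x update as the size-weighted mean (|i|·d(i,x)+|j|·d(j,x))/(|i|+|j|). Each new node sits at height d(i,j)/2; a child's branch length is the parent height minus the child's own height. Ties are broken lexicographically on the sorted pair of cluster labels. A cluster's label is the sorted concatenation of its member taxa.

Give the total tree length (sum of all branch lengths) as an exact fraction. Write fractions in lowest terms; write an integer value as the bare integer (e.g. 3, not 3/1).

329/8

1. join B+Q (d=6) ⇒ BQ; edges |B|=3, |Q|=3
  updated: d(BQ,G)=26, d(BQ,M)=20, d(BQ,U)=25/2
2. join M+U (d=11) ⇒ MU; edges |M|=11/2, |U|=11/2
  updated: d(BQ,MU)=65/4, d(G,MU)=23
3. join BQ+MU (d=65/4) ⇒ BMQU; edges |BQ|=41/8, |MU|=21/8
  updated: d(BMQU,G)=49/2
4. join BMQU+G (d=49/2) ⇒ BGMQU; edges |BMQU|=33/8, |G|=49/4
final tree: (((B:3,Q:3):41/8,(M:11/2,U:11/2):21/8):33/8,G:49/4)
total length: 329/8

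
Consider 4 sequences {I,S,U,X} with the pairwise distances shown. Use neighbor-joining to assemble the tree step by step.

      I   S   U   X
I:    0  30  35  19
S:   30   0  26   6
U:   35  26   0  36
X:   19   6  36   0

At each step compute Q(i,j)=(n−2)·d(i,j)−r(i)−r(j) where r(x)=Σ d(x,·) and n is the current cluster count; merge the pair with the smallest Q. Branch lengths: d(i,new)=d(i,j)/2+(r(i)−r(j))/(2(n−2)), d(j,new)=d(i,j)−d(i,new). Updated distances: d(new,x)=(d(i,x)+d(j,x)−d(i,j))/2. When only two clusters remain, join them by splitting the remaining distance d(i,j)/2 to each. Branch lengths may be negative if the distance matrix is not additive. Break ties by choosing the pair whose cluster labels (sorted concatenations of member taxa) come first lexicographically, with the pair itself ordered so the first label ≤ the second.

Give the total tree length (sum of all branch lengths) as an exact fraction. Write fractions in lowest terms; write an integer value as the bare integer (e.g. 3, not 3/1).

step 1: merge (I,U) at d=35, Q=-111; branch lengths I→57/4, U→83/4; new cluster IU
  updated: d(IU,S)=21/2, d(IU,X)=10
step 2: merge (IU,S) at d=21/2, Q=-53/2; branch lengths IU→29/4, S→13/4; new cluster ISU
  updated: d(ISU,X)=11/4
step 3: merge (ISU,X) at d=11/4; branch lengths ISU→11/8, X→11/8; new cluster ISUX
final tree: (((I:57/4,U:83/4):29/4,S:13/4):11/8,X:11/8)
total length: 193/4

193/4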